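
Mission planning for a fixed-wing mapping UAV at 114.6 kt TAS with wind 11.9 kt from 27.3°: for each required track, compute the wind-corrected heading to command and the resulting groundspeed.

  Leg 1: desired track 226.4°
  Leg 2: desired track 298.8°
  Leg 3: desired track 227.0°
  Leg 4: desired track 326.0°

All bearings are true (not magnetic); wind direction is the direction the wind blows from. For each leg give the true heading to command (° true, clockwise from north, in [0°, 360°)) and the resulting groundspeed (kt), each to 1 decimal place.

Leg 1: heading=228.3°, groundspeed=125.8 kt
Leg 2: heading=304.8°, groundspeed=113.7 kt
Leg 3: heading=229.0°, groundspeed=125.7 kt
Leg 4: heading=331.2°, groundspeed=108.4 kt

Leg 1: desired track 226.4°; wind correction +1.9° → command heading 228.3°, groundspeed 125.8 kt
Leg 2: desired track 298.8°; wind correction +6.0° → command heading 304.8°, groundspeed 113.7 kt
Leg 3: desired track 227.0°; wind correction +2.0° → command heading 229.0°, groundspeed 125.7 kt
Leg 4: desired track 326.0°; wind correction +5.2° → command heading 331.2°, groundspeed 108.4 kt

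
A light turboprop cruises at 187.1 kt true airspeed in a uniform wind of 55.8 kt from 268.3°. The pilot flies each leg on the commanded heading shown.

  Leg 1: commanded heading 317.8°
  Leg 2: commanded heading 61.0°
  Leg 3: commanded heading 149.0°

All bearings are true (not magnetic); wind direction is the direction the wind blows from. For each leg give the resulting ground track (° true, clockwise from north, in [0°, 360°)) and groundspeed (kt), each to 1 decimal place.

Leg 1: track=333.5°, groundspeed=156.7 kt
Leg 2: track=67.2°, groundspeed=238.1 kt
Leg 3: track=136.2°, groundspeed=219.9 kt

Leg 1: heading 317.8°; drift +15.7° → track 333.5°, groundspeed 156.7 kt
Leg 2: heading 61.0°; drift +6.2° → track 67.2°, groundspeed 238.1 kt
Leg 3: heading 149.0°; drift -12.8° → track 136.2°, groundspeed 219.9 kt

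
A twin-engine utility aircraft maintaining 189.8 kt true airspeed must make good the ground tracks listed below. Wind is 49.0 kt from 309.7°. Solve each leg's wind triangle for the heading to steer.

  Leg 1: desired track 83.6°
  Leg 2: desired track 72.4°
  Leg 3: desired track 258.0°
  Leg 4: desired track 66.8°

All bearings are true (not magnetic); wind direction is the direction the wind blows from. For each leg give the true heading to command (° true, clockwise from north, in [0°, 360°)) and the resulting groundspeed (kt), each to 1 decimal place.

Leg 1: desired track 83.6°; wind correction -10.7° → command heading 72.9°, groundspeed 220.5 kt
Leg 2: desired track 72.4°; wind correction -12.5° → command heading 59.9°, groundspeed 211.7 kt
Leg 3: desired track 258.0°; wind correction +11.7° → command heading 269.7°, groundspeed 155.5 kt
Leg 4: desired track 66.8°; wind correction -13.3° → command heading 53.5°, groundspeed 207.0 kt

Leg 1: heading=72.9°, groundspeed=220.5 kt
Leg 2: heading=59.9°, groundspeed=211.7 kt
Leg 3: heading=269.7°, groundspeed=155.5 kt
Leg 4: heading=53.5°, groundspeed=207.0 kt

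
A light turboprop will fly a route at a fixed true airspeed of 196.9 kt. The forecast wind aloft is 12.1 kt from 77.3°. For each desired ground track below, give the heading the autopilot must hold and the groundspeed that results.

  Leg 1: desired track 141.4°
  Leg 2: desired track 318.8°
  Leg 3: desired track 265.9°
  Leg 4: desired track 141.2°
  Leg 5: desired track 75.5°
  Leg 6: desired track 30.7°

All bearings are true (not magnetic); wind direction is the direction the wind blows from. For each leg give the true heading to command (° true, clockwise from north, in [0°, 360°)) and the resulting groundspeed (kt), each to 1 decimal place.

Leg 1: desired track 141.4°; wind correction -3.2° → command heading 138.2°, groundspeed 191.3 kt
Leg 2: desired track 318.8°; wind correction +3.1° → command heading 321.9°, groundspeed 202.4 kt
Leg 3: desired track 265.9°; wind correction +0.5° → command heading 266.4°, groundspeed 208.9 kt
Leg 4: desired track 141.2°; wind correction -3.2° → command heading 138.0°, groundspeed 191.3 kt
Leg 5: desired track 75.5°; wind correction +0.1° → command heading 75.6°, groundspeed 184.8 kt
Leg 6: desired track 30.7°; wind correction +2.6° → command heading 33.3°, groundspeed 188.4 kt

Leg 1: heading=138.2°, groundspeed=191.3 kt
Leg 2: heading=321.9°, groundspeed=202.4 kt
Leg 3: heading=266.4°, groundspeed=208.9 kt
Leg 4: heading=138.0°, groundspeed=191.3 kt
Leg 5: heading=75.6°, groundspeed=184.8 kt
Leg 6: heading=33.3°, groundspeed=188.4 kt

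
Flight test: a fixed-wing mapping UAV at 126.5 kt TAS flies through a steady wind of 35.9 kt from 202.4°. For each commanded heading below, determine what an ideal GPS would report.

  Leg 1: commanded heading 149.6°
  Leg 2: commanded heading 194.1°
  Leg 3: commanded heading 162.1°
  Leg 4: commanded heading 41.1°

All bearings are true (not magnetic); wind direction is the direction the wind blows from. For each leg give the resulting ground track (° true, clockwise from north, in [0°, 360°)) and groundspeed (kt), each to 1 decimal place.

Leg 1: track=134.3°, groundspeed=108.6 kt
Leg 2: track=190.8°, groundspeed=91.1 kt
Leg 3: track=148.9°, groundspeed=101.8 kt
Leg 4: track=37.0°, groundspeed=160.9 kt

Leg 1: heading 149.6°; drift -15.3° → track 134.3°, groundspeed 108.6 kt
Leg 2: heading 194.1°; drift -3.3° → track 190.8°, groundspeed 91.1 kt
Leg 3: heading 162.1°; drift -13.2° → track 148.9°, groundspeed 101.8 kt
Leg 4: heading 41.1°; drift -4.1° → track 37.0°, groundspeed 160.9 kt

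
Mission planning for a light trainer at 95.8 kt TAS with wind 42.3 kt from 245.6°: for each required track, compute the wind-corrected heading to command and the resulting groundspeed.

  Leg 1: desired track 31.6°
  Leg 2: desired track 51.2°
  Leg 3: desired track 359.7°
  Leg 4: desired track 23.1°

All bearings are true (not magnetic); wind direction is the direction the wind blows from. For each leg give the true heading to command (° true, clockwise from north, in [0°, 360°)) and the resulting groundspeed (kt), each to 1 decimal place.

Leg 1: desired track 31.6°; wind correction -14.3° → command heading 17.3°, groundspeed 127.9 kt
Leg 2: desired track 51.2°; wind correction -6.3° → command heading 44.9°, groundspeed 136.2 kt
Leg 3: desired track 359.7°; wind correction -23.8° → command heading 335.9°, groundspeed 104.9 kt
Leg 4: desired track 23.1°; wind correction -17.4° → command heading 5.7°, groundspeed 122.6 kt

Leg 1: heading=17.3°, groundspeed=127.9 kt
Leg 2: heading=44.9°, groundspeed=136.2 kt
Leg 3: heading=335.9°, groundspeed=104.9 kt
Leg 4: heading=5.7°, groundspeed=122.6 kt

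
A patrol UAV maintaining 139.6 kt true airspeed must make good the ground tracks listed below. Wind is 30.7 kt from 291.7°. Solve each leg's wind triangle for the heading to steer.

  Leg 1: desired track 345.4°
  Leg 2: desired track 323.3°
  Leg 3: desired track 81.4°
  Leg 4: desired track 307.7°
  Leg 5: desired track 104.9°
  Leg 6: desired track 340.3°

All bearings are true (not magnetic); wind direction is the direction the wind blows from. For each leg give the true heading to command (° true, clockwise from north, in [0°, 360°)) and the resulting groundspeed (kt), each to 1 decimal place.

Leg 1: heading=335.2°, groundspeed=119.2 kt
Leg 2: heading=316.7°, groundspeed=112.5 kt
Leg 3: heading=75.0°, groundspeed=165.2 kt
Leg 4: heading=304.2°, groundspeed=109.8 kt
Leg 5: heading=103.4°, groundspeed=170.0 kt
Leg 6: heading=330.8°, groundspeed=117.4 kt

Leg 1: desired track 345.4°; wind correction -10.2° → command heading 335.2°, groundspeed 119.2 kt
Leg 2: desired track 323.3°; wind correction -6.6° → command heading 316.7°, groundspeed 112.5 kt
Leg 3: desired track 81.4°; wind correction -6.4° → command heading 75.0°, groundspeed 165.2 kt
Leg 4: desired track 307.7°; wind correction -3.5° → command heading 304.2°, groundspeed 109.8 kt
Leg 5: desired track 104.9°; wind correction -1.5° → command heading 103.4°, groundspeed 170.0 kt
Leg 6: desired track 340.3°; wind correction -9.5° → command heading 330.8°, groundspeed 117.4 kt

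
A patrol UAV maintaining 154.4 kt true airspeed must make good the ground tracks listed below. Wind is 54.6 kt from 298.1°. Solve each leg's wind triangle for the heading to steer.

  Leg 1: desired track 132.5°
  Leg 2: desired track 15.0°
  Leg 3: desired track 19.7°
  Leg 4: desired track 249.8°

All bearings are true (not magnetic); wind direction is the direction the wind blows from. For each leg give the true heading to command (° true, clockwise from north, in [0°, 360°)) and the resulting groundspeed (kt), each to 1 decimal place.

Leg 1: heading=137.5°, groundspeed=206.7 kt
Leg 2: heading=354.9°, groundspeed=132.6 kt
Leg 3: heading=359.2°, groundspeed=136.7 kt
Leg 4: heading=265.1°, groundspeed=112.6 kt

Leg 1: desired track 132.5°; wind correction +5.0° → command heading 137.5°, groundspeed 206.7 kt
Leg 2: desired track 15.0°; wind correction -20.1° → command heading 354.9°, groundspeed 132.6 kt
Leg 3: desired track 19.7°; wind correction -20.5° → command heading 359.2°, groundspeed 136.7 kt
Leg 4: desired track 249.8°; wind correction +15.3° → command heading 265.1°, groundspeed 112.6 kt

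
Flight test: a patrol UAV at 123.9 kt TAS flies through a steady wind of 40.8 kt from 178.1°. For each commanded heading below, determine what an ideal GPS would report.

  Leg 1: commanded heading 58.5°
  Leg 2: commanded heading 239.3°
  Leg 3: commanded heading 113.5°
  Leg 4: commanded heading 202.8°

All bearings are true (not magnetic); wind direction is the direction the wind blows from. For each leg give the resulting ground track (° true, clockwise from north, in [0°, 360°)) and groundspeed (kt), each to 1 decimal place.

Leg 1: track=44.7°, groundspeed=148.4 kt
Leg 2: track=258.2°, groundspeed=110.2 kt
Leg 3: track=94.4°, groundspeed=112.6 kt
Leg 4: track=213.9°, groundspeed=88.5 kt

Leg 1: heading 58.5°; drift -13.8° → track 44.7°, groundspeed 148.4 kt
Leg 2: heading 239.3°; drift +18.9° → track 258.2°, groundspeed 110.2 kt
Leg 3: heading 113.5°; drift -19.1° → track 94.4°, groundspeed 112.6 kt
Leg 4: heading 202.8°; drift +11.1° → track 213.9°, groundspeed 88.5 kt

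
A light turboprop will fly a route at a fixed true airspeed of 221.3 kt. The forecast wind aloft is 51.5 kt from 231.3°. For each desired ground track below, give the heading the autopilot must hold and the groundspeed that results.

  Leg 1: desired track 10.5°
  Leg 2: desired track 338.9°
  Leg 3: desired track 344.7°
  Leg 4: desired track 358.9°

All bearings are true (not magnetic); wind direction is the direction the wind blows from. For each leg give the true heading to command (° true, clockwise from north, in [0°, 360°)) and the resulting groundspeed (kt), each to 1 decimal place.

Leg 1: heading=1.8°, groundspeed=257.7 kt
Leg 2: heading=326.1°, groundspeed=231.4 kt
Leg 3: heading=332.4°, groundspeed=236.6 kt
Leg 4: heading=348.3°, groundspeed=248.9 kt

Leg 1: desired track 10.5°; wind correction -8.7° → command heading 1.8°, groundspeed 257.7 kt
Leg 2: desired track 338.9°; wind correction -12.8° → command heading 326.1°, groundspeed 231.4 kt
Leg 3: desired track 344.7°; wind correction -12.3° → command heading 332.4°, groundspeed 236.6 kt
Leg 4: desired track 358.9°; wind correction -10.6° → command heading 348.3°, groundspeed 248.9 kt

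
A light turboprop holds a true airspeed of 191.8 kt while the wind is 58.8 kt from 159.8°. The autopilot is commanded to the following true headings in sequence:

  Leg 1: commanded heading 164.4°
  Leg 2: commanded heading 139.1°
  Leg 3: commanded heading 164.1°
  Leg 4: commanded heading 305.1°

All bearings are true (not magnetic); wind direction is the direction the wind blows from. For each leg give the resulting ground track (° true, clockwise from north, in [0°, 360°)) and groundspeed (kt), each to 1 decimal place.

Leg 1: track=166.4°, groundspeed=133.3 kt
Leg 2: track=130.5°, groundspeed=138.4 kt
Leg 3: track=166.0°, groundspeed=133.2 kt
Leg 4: track=313.0°, groundspeed=242.5 kt

Leg 1: heading 164.4°; drift +2.0° → track 166.4°, groundspeed 133.3 kt
Leg 2: heading 139.1°; drift -8.6° → track 130.5°, groundspeed 138.4 kt
Leg 3: heading 164.1°; drift +1.9° → track 166.0°, groundspeed 133.2 kt
Leg 4: heading 305.1°; drift +7.9° → track 313.0°, groundspeed 242.5 kt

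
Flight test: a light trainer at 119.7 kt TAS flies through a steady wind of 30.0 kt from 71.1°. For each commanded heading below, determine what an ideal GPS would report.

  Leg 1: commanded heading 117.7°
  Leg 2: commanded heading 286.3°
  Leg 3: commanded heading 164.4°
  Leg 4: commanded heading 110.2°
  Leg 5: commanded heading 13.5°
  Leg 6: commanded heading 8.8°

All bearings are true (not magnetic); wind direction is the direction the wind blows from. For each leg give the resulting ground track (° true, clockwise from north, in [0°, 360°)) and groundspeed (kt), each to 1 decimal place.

Leg 1: heading 117.7°; drift +12.4° → track 130.1°, groundspeed 101.5 kt
Leg 2: heading 286.3°; drift -6.8° → track 279.5°, groundspeed 145.2 kt
Leg 3: heading 164.4°; drift +13.9° → track 178.3°, groundspeed 125.1 kt
Leg 4: heading 110.2°; drift +11.1° → track 121.3°, groundspeed 98.3 kt
Leg 5: heading 13.5°; drift -13.7° → track 359.8°, groundspeed 106.7 kt
Leg 6: heading 8.8°; drift -14.1° → track 354.7°, groundspeed 109.0 kt

Leg 1: track=130.1°, groundspeed=101.5 kt
Leg 2: track=279.5°, groundspeed=145.2 kt
Leg 3: track=178.3°, groundspeed=125.1 kt
Leg 4: track=121.3°, groundspeed=98.3 kt
Leg 5: track=359.8°, groundspeed=106.7 kt
Leg 6: track=354.7°, groundspeed=109.0 kt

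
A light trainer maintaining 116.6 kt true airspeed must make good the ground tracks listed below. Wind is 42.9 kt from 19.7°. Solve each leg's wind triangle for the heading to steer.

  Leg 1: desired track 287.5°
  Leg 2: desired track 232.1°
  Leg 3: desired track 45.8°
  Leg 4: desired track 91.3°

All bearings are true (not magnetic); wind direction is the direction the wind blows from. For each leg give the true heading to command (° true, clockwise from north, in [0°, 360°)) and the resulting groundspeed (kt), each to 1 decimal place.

Leg 1: desired track 287.5°; wind correction +21.6° → command heading 309.1°, groundspeed 110.1 kt
Leg 2: desired track 232.1°; wind correction +11.4° → command heading 243.5°, groundspeed 150.5 kt
Leg 3: desired track 45.8°; wind correction -9.3° → command heading 36.5°, groundspeed 76.5 kt
Leg 4: desired track 91.3°; wind correction -20.4° → command heading 70.9°, groundspeed 95.7 kt

Leg 1: heading=309.1°, groundspeed=110.1 kt
Leg 2: heading=243.5°, groundspeed=150.5 kt
Leg 3: heading=36.5°, groundspeed=76.5 kt
Leg 4: heading=70.9°, groundspeed=95.7 kt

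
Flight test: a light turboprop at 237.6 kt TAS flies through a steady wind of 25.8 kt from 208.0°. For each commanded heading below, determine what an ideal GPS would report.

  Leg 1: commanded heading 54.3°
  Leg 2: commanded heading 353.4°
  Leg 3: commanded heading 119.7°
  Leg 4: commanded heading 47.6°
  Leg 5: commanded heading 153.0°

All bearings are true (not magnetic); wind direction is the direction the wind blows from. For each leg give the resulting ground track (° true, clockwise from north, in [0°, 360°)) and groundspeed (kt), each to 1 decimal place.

Leg 1: heading 54.3°; drift -2.5° → track 51.8°, groundspeed 261.0 kt
Leg 2: heading 353.4°; drift +3.2° → track 356.6°, groundspeed 259.3 kt
Leg 3: heading 119.7°; drift -6.2° → track 113.5°, groundspeed 238.2 kt
Leg 4: heading 47.6°; drift -1.9° → track 45.7°, groundspeed 262.0 kt
Leg 5: heading 153.0°; drift -5.4° → track 147.6°, groundspeed 223.8 kt

Leg 1: track=51.8°, groundspeed=261.0 kt
Leg 2: track=356.6°, groundspeed=259.3 kt
Leg 3: track=113.5°, groundspeed=238.2 kt
Leg 4: track=45.7°, groundspeed=262.0 kt
Leg 5: track=147.6°, groundspeed=223.8 kt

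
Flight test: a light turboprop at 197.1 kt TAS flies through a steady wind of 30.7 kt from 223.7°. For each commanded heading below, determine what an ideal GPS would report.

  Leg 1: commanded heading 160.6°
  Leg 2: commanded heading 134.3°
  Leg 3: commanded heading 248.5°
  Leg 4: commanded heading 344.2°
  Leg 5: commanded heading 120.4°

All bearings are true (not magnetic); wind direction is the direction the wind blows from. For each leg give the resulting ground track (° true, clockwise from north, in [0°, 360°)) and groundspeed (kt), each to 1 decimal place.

Leg 1: heading 160.6°; drift -8.5° → track 152.1°, groundspeed 185.2 kt
Leg 2: heading 134.3°; drift -8.9° → track 125.4°, groundspeed 199.2 kt
Leg 3: heading 248.5°; drift +4.4° → track 252.9°, groundspeed 169.7 kt
Leg 4: heading 344.2°; drift +7.1° → track 351.3°, groundspeed 214.3 kt
Leg 5: heading 120.4°; drift -8.3° → track 112.1°, groundspeed 206.3 kt

Leg 1: track=152.1°, groundspeed=185.2 kt
Leg 2: track=125.4°, groundspeed=199.2 kt
Leg 3: track=252.9°, groundspeed=169.7 kt
Leg 4: track=351.3°, groundspeed=214.3 kt
Leg 5: track=112.1°, groundspeed=206.3 kt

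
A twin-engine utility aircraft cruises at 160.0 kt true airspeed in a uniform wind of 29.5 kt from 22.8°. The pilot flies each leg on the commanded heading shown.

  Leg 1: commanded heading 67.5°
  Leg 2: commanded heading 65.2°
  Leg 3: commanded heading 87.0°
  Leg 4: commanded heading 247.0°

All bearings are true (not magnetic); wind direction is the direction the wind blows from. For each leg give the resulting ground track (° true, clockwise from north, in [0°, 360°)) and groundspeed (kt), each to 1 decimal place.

Leg 1: track=76.0°, groundspeed=140.6 kt
Leg 2: track=73.4°, groundspeed=139.6 kt
Leg 3: track=97.2°, groundspeed=149.5 kt
Leg 4: track=240.5°, groundspeed=182.3 kt

Leg 1: heading 67.5°; drift +8.5° → track 76.0°, groundspeed 140.6 kt
Leg 2: heading 65.2°; drift +8.2° → track 73.4°, groundspeed 139.6 kt
Leg 3: heading 87.0°; drift +10.2° → track 97.2°, groundspeed 149.5 kt
Leg 4: heading 247.0°; drift -6.5° → track 240.5°, groundspeed 182.3 kt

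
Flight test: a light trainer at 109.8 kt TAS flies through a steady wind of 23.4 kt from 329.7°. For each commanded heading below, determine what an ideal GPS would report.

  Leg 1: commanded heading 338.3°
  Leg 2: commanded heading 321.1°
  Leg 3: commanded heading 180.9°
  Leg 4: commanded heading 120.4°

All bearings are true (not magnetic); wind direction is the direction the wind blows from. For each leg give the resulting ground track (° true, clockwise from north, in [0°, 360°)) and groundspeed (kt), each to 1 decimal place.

Leg 1: track=340.6°, groundspeed=86.7 kt
Leg 2: track=318.8°, groundspeed=86.7 kt
Leg 3: track=175.6°, groundspeed=130.4 kt
Leg 4: track=125.4°, groundspeed=130.7 kt

Leg 1: heading 338.3°; drift +2.3° → track 340.6°, groundspeed 86.7 kt
Leg 2: heading 321.1°; drift -2.3° → track 318.8°, groundspeed 86.7 kt
Leg 3: heading 180.9°; drift -5.3° → track 175.6°, groundspeed 130.4 kt
Leg 4: heading 120.4°; drift +5.0° → track 125.4°, groundspeed 130.7 kt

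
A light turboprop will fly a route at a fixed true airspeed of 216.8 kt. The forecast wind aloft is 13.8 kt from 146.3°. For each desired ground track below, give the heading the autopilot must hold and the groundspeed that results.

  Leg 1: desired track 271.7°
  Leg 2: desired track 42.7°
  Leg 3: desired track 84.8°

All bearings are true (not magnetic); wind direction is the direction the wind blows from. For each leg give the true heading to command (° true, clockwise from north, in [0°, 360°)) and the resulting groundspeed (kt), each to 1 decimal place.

Leg 1: heading=268.7°, groundspeed=224.5 kt
Leg 2: heading=46.2°, groundspeed=219.6 kt
Leg 3: heading=88.0°, groundspeed=209.9 kt

Leg 1: desired track 271.7°; wind correction -3.0° → command heading 268.7°, groundspeed 224.5 kt
Leg 2: desired track 42.7°; wind correction +3.5° → command heading 46.2°, groundspeed 219.6 kt
Leg 3: desired track 84.8°; wind correction +3.2° → command heading 88.0°, groundspeed 209.9 kt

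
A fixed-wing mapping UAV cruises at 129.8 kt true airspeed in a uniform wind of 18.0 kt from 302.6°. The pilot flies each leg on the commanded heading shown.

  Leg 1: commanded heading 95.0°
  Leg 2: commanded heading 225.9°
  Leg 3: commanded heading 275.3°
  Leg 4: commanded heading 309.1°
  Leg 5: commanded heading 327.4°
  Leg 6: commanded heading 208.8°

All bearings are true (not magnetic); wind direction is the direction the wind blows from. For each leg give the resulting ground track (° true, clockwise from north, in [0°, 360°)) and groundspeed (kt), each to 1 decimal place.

Leg 1: track=98.3°, groundspeed=146.0 kt
Leg 2: track=218.0°, groundspeed=126.9 kt
Leg 3: track=271.2°, groundspeed=114.1 kt
Leg 4: track=310.1°, groundspeed=111.9 kt
Leg 5: track=331.2°, groundspeed=113.7 kt
Leg 6: track=201.0°, groundspeed=132.2 kt

Leg 1: heading 95.0°; drift +3.3° → track 98.3°, groundspeed 146.0 kt
Leg 2: heading 225.9°; drift -7.9° → track 218.0°, groundspeed 126.9 kt
Leg 3: heading 275.3°; drift -4.1° → track 271.2°, groundspeed 114.1 kt
Leg 4: heading 309.1°; drift +1.0° → track 310.1°, groundspeed 111.9 kt
Leg 5: heading 327.4°; drift +3.8° → track 331.2°, groundspeed 113.7 kt
Leg 6: heading 208.8°; drift -7.8° → track 201.0°, groundspeed 132.2 kt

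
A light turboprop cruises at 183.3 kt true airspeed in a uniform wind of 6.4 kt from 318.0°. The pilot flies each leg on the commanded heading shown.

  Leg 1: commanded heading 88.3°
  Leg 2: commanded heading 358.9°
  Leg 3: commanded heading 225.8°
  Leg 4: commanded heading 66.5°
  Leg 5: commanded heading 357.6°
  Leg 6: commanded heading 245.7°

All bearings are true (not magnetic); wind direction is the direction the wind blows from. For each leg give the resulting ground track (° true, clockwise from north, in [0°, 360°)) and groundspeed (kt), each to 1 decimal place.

Leg 1: track=89.8°, groundspeed=187.5 kt
Leg 2: track=0.2°, groundspeed=178.5 kt
Leg 3: track=223.8°, groundspeed=183.7 kt
Leg 4: track=68.4°, groundspeed=185.4 kt
Leg 5: track=358.9°, groundspeed=178.4 kt
Leg 6: track=243.8°, groundspeed=181.5 kt

Leg 1: heading 88.3°; drift +1.5° → track 89.8°, groundspeed 187.5 kt
Leg 2: heading 358.9°; drift +1.3° → track 0.2°, groundspeed 178.5 kt
Leg 3: heading 225.8°; drift -2.0° → track 223.8°, groundspeed 183.7 kt
Leg 4: heading 66.5°; drift +1.9° → track 68.4°, groundspeed 185.4 kt
Leg 5: heading 357.6°; drift +1.3° → track 358.9°, groundspeed 178.4 kt
Leg 6: heading 245.7°; drift -1.9° → track 243.8°, groundspeed 181.5 kt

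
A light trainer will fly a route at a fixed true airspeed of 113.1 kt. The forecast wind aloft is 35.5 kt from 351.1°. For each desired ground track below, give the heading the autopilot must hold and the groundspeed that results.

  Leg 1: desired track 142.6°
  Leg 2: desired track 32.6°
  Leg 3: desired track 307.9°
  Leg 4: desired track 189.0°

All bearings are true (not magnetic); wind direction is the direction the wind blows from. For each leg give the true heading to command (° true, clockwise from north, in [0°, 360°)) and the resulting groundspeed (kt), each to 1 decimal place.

Leg 1: heading=134.0°, groundspeed=143.0 kt
Leg 2: heading=20.6°, groundspeed=84.0 kt
Leg 3: heading=320.3°, groundspeed=84.6 kt
Leg 4: heading=194.5°, groundspeed=146.4 kt

Leg 1: desired track 142.6°; wind correction -8.6° → command heading 134.0°, groundspeed 143.0 kt
Leg 2: desired track 32.6°; wind correction -12.0° → command heading 20.6°, groundspeed 84.0 kt
Leg 3: desired track 307.9°; wind correction +12.4° → command heading 320.3°, groundspeed 84.6 kt
Leg 4: desired track 189.0°; wind correction +5.5° → command heading 194.5°, groundspeed 146.4 kt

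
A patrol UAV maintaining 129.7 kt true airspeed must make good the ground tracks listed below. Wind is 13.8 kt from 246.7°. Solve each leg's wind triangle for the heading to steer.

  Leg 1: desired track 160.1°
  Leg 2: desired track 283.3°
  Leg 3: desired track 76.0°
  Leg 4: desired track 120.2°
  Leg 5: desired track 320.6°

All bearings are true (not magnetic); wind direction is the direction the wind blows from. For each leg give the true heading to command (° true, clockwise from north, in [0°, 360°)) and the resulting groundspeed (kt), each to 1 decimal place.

Leg 1: desired track 160.1°; wind correction +6.1° → command heading 166.2°, groundspeed 128.1 kt
Leg 2: desired track 283.3°; wind correction -3.6° → command heading 279.7°, groundspeed 118.4 kt
Leg 3: desired track 76.0°; wind correction +1.0° → command heading 77.0°, groundspeed 143.3 kt
Leg 4: desired track 120.2°; wind correction +4.9° → command heading 125.1°, groundspeed 137.4 kt
Leg 5: desired track 320.6°; wind correction -5.9° → command heading 314.7°, groundspeed 125.2 kt

Leg 1: heading=166.2°, groundspeed=128.1 kt
Leg 2: heading=279.7°, groundspeed=118.4 kt
Leg 3: heading=77.0°, groundspeed=143.3 kt
Leg 4: heading=125.1°, groundspeed=137.4 kt
Leg 5: heading=314.7°, groundspeed=125.2 kt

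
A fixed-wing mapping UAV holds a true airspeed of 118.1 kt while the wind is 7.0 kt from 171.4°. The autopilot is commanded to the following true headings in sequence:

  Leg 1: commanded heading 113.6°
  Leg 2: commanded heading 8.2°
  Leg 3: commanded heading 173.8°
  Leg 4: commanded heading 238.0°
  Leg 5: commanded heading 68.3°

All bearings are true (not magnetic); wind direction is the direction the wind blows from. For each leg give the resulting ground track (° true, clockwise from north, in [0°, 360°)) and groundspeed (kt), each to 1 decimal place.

Leg 1: heading 113.6°; drift -3.0° → track 110.6°, groundspeed 114.5 kt
Leg 2: heading 8.2°; drift -0.9° → track 7.3°, groundspeed 124.8 kt
Leg 3: heading 173.8°; drift +0.2° → track 174.0°, groundspeed 111.1 kt
Leg 4: heading 238.0°; drift +3.2° → track 241.2°, groundspeed 115.5 kt
Leg 5: heading 68.3°; drift -3.3° → track 65.0°, groundspeed 119.9 kt

Leg 1: track=110.6°, groundspeed=114.5 kt
Leg 2: track=7.3°, groundspeed=124.8 kt
Leg 3: track=174.0°, groundspeed=111.1 kt
Leg 4: track=241.2°, groundspeed=115.5 kt
Leg 5: track=65.0°, groundspeed=119.9 kt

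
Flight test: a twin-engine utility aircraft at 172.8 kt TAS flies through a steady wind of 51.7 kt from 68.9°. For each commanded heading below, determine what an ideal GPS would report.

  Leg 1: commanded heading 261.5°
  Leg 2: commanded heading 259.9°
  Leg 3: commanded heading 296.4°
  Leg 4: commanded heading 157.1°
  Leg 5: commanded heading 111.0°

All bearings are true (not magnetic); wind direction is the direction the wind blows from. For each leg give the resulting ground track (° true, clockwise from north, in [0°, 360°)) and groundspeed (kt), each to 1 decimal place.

Leg 1: heading 261.5°; drift -2.9° → track 258.6°, groundspeed 223.5 kt
Leg 2: heading 259.9°; drift -2.5° → track 257.4°, groundspeed 223.8 kt
Leg 3: heading 296.4°; drift -10.4° → track 286.0°, groundspeed 211.2 kt
Leg 4: heading 157.1°; drift +16.8° → track 173.9°, groundspeed 178.8 kt
Leg 5: heading 111.0°; drift +14.5° → track 125.5°, groundspeed 138.8 kt

Leg 1: track=258.6°, groundspeed=223.5 kt
Leg 2: track=257.4°, groundspeed=223.8 kt
Leg 3: track=286.0°, groundspeed=211.2 kt
Leg 4: track=173.9°, groundspeed=178.8 kt
Leg 5: track=125.5°, groundspeed=138.8 kt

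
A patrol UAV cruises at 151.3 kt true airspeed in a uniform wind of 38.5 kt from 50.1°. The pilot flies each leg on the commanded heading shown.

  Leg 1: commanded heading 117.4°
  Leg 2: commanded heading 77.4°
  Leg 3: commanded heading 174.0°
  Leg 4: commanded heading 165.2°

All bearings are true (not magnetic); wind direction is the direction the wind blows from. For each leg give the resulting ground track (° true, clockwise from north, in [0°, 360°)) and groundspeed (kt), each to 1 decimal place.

Leg 1: track=132.0°, groundspeed=141.0 kt
Leg 2: track=86.0°, groundspeed=118.4 kt
Leg 3: track=184.5°, groundspeed=175.7 kt
Leg 4: track=176.9°, groundspeed=171.2 kt

Leg 1: heading 117.4°; drift +14.6° → track 132.0°, groundspeed 141.0 kt
Leg 2: heading 77.4°; drift +8.6° → track 86.0°, groundspeed 118.4 kt
Leg 3: heading 174.0°; drift +10.5° → track 184.5°, groundspeed 175.7 kt
Leg 4: heading 165.2°; drift +11.7° → track 176.9°, groundspeed 171.2 kt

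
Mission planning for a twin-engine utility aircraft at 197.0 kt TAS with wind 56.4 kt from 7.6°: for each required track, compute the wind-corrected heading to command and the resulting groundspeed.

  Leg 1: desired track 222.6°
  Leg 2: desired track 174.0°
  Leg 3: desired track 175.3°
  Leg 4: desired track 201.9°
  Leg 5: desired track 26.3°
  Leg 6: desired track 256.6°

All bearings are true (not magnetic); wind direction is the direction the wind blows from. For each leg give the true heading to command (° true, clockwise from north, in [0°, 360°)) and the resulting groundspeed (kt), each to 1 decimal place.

Leg 1: heading=232.1°, groundspeed=240.5 kt
Leg 2: heading=170.1°, groundspeed=251.4 kt
Leg 3: heading=171.8°, groundspeed=251.7 kt
Leg 4: heading=206.0°, groundspeed=251.2 kt
Leg 5: heading=21.0°, groundspeed=142.7 kt
Leg 6: heading=272.1°, groundspeed=210.0 kt

Leg 1: desired track 222.6°; wind correction +9.5° → command heading 232.1°, groundspeed 240.5 kt
Leg 2: desired track 174.0°; wind correction -3.9° → command heading 170.1°, groundspeed 251.4 kt
Leg 3: desired track 175.3°; wind correction -3.5° → command heading 171.8°, groundspeed 251.7 kt
Leg 4: desired track 201.9°; wind correction +4.1° → command heading 206.0°, groundspeed 251.2 kt
Leg 5: desired track 26.3°; wind correction -5.3° → command heading 21.0°, groundspeed 142.7 kt
Leg 6: desired track 256.6°; wind correction +15.5° → command heading 272.1°, groundspeed 210.0 kt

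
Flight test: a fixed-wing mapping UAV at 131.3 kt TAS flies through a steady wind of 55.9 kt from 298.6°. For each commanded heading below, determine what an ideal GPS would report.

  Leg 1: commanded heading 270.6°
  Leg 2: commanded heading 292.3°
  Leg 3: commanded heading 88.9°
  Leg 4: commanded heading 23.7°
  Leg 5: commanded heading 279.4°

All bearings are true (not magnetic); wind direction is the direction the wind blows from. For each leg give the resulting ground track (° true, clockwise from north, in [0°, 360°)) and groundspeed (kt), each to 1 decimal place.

Leg 1: track=252.8°, groundspeed=86.0 kt
Leg 2: track=287.7°, groundspeed=76.0 kt
Leg 3: track=97.7°, groundspeed=182.0 kt
Leg 4: track=47.5°, groundspeed=138.2 kt
Leg 5: track=266.2°, groundspeed=80.6 kt

Leg 1: heading 270.6°; drift -17.8° → track 252.8°, groundspeed 86.0 kt
Leg 2: heading 292.3°; drift -4.6° → track 287.7°, groundspeed 76.0 kt
Leg 3: heading 88.9°; drift +8.8° → track 97.7°, groundspeed 182.0 kt
Leg 4: heading 23.7°; drift +23.8° → track 47.5°, groundspeed 138.2 kt
Leg 5: heading 279.4°; drift -13.2° → track 266.2°, groundspeed 80.6 kt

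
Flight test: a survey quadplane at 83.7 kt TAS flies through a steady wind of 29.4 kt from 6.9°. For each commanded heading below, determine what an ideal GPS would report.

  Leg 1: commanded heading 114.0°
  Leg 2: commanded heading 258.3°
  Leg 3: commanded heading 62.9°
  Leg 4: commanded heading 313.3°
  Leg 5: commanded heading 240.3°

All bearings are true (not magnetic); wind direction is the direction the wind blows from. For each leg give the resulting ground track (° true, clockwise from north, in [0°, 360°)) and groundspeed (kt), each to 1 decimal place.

Leg 1: heading 114.0°; drift +16.9° → track 130.9°, groundspeed 96.5 kt
Leg 2: heading 258.3°; drift -16.7° → track 241.6°, groundspeed 97.2 kt
Leg 3: heading 62.9°; drift +19.9° → track 82.8°, groundspeed 71.5 kt
Leg 4: heading 313.3°; drift -19.7° → track 293.6°, groundspeed 70.4 kt
Leg 5: heading 240.3°; drift -13.1° → track 227.2°, groundspeed 103.9 kt

Leg 1: track=130.9°, groundspeed=96.5 kt
Leg 2: track=241.6°, groundspeed=97.2 kt
Leg 3: track=82.8°, groundspeed=71.5 kt
Leg 4: track=293.6°, groundspeed=70.4 kt
Leg 5: track=227.2°, groundspeed=103.9 kt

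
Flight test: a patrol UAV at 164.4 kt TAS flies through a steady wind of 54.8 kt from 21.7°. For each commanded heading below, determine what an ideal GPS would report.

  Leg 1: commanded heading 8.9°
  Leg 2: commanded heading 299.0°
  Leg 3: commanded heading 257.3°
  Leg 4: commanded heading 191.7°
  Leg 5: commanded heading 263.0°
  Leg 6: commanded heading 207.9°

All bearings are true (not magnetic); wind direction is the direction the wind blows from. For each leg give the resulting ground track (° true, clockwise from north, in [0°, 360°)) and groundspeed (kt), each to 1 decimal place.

Leg 1: heading 8.9°; drift -6.2° → track 2.7°, groundspeed 111.6 kt
Leg 2: heading 299.0°; drift -19.0° → track 280.0°, groundspeed 166.6 kt
Leg 3: heading 257.3°; drift -13.0° → track 244.3°, groundspeed 200.5 kt
Leg 4: heading 191.7°; drift +2.5° → track 194.2°, groundspeed 218.6 kt
Leg 5: heading 263.0°; drift -14.1° → track 248.9°, groundspeed 196.7 kt
Leg 6: heading 207.9°; drift -1.5° → track 206.4°, groundspeed 219.0 kt

Leg 1: track=2.7°, groundspeed=111.6 kt
Leg 2: track=280.0°, groundspeed=166.6 kt
Leg 3: track=244.3°, groundspeed=200.5 kt
Leg 4: track=194.2°, groundspeed=218.6 kt
Leg 5: track=248.9°, groundspeed=196.7 kt
Leg 6: track=206.4°, groundspeed=219.0 kt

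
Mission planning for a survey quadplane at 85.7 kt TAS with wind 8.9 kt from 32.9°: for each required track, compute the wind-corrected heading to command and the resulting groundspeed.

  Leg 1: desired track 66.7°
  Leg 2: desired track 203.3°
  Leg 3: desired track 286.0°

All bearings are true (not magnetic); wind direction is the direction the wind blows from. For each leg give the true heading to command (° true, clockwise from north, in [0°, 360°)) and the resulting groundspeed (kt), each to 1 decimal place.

Leg 1: desired track 66.7°; wind correction -3.3° → command heading 63.4°, groundspeed 78.2 kt
Leg 2: desired track 203.3°; wind correction -1.0° → command heading 202.3°, groundspeed 94.5 kt
Leg 3: desired track 286.0°; wind correction +5.7° → command heading 291.7°, groundspeed 87.9 kt

Leg 1: heading=63.4°, groundspeed=78.2 kt
Leg 2: heading=202.3°, groundspeed=94.5 kt
Leg 3: heading=291.7°, groundspeed=87.9 kt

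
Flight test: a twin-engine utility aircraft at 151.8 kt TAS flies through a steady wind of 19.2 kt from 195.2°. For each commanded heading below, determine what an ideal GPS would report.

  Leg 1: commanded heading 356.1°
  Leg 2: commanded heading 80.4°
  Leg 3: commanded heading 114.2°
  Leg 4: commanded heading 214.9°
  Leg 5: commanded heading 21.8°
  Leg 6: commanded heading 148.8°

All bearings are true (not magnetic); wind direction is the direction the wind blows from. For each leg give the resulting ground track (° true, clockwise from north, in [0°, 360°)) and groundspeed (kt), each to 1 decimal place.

Leg 1: track=358.2°, groundspeed=170.1 kt
Leg 2: track=74.2°, groundspeed=160.8 kt
Leg 3: track=106.9°, groundspeed=150.0 kt
Leg 4: track=217.7°, groundspeed=133.9 kt
Leg 5: track=21.1°, groundspeed=170.9 kt
Leg 6: track=143.1°, groundspeed=139.3 kt

Leg 1: heading 356.1°; drift +2.1° → track 358.2°, groundspeed 170.1 kt
Leg 2: heading 80.4°; drift -6.2° → track 74.2°, groundspeed 160.8 kt
Leg 3: heading 114.2°; drift -7.3° → track 106.9°, groundspeed 150.0 kt
Leg 4: heading 214.9°; drift +2.8° → track 217.7°, groundspeed 133.9 kt
Leg 5: heading 21.8°; drift -0.7° → track 21.1°, groundspeed 170.9 kt
Leg 6: heading 148.8°; drift -5.7° → track 143.1°, groundspeed 139.3 kt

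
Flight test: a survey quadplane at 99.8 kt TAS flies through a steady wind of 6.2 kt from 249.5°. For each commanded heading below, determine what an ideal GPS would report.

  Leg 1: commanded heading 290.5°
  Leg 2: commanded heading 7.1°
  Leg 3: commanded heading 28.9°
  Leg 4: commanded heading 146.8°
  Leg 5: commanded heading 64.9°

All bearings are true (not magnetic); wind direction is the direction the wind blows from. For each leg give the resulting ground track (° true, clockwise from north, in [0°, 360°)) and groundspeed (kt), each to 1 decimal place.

Leg 1: heading 290.5°; drift +2.4° → track 292.9°, groundspeed 95.2 kt
Leg 2: heading 7.1°; drift +3.1° → track 10.2°, groundspeed 102.8 kt
Leg 3: heading 28.9°; drift +2.2° → track 31.1°, groundspeed 104.6 kt
Leg 4: heading 146.8°; drift -3.4° → track 143.4°, groundspeed 101.3 kt
Leg 5: heading 64.9°; drift +0.3° → track 65.2°, groundspeed 106.0 kt

Leg 1: track=292.9°, groundspeed=95.2 kt
Leg 2: track=10.2°, groundspeed=102.8 kt
Leg 3: track=31.1°, groundspeed=104.6 kt
Leg 4: track=143.4°, groundspeed=101.3 kt
Leg 5: track=65.2°, groundspeed=106.0 kt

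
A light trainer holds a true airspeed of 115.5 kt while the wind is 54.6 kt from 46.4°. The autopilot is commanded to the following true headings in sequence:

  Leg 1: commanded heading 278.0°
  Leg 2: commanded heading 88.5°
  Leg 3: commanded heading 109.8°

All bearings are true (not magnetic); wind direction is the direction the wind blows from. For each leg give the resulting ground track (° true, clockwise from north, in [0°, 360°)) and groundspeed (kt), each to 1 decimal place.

Leg 1: heading 278.0°; drift -16.0° → track 262.0°, groundspeed 155.4 kt
Leg 2: heading 88.5°; drift +26.0° → track 114.5°, groundspeed 83.4 kt
Leg 3: heading 109.8°; drift +28.2° → track 138.0°, groundspeed 103.3 kt

Leg 1: track=262.0°, groundspeed=155.4 kt
Leg 2: track=114.5°, groundspeed=83.4 kt
Leg 3: track=138.0°, groundspeed=103.3 kt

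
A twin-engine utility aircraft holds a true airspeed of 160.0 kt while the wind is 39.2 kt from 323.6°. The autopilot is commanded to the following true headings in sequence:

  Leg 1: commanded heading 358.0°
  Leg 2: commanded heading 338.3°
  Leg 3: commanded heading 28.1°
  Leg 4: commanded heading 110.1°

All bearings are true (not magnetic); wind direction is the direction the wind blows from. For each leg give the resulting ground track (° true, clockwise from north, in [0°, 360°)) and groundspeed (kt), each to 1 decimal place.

Leg 1: track=7.8°, groundspeed=129.6 kt
Leg 2: track=343.0°, groundspeed=122.5 kt
Leg 3: track=42.0°, groundspeed=147.4 kt
Leg 4: track=116.5°, groundspeed=193.9 kt

Leg 1: heading 358.0°; drift +9.8° → track 7.8°, groundspeed 129.6 kt
Leg 2: heading 338.3°; drift +4.7° → track 343.0°, groundspeed 122.5 kt
Leg 3: heading 28.1°; drift +13.9° → track 42.0°, groundspeed 147.4 kt
Leg 4: heading 110.1°; drift +6.4° → track 116.5°, groundspeed 193.9 kt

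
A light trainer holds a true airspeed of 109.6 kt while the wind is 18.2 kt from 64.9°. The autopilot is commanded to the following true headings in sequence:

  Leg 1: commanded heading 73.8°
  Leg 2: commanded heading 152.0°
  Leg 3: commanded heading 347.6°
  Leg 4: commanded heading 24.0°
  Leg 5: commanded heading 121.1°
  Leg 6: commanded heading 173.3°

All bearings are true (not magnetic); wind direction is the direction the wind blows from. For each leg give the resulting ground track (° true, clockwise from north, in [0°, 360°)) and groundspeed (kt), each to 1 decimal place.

Leg 1: heading 73.8°; drift +1.8° → track 75.6°, groundspeed 91.7 kt
Leg 2: heading 152.0°; drift +9.5° → track 161.5°, groundspeed 110.2 kt
Leg 3: heading 347.6°; drift -9.5° → track 338.1°, groundspeed 107.1 kt
Leg 4: heading 24.0°; drift -7.1° → track 16.9°, groundspeed 96.6 kt
Leg 5: heading 121.1°; drift +8.6° → track 129.7°, groundspeed 100.6 kt
Leg 6: heading 173.3°; drift +8.5° → track 181.8°, groundspeed 116.6 kt

Leg 1: track=75.6°, groundspeed=91.7 kt
Leg 2: track=161.5°, groundspeed=110.2 kt
Leg 3: track=338.1°, groundspeed=107.1 kt
Leg 4: track=16.9°, groundspeed=96.6 kt
Leg 5: track=129.7°, groundspeed=100.6 kt
Leg 6: track=181.8°, groundspeed=116.6 kt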